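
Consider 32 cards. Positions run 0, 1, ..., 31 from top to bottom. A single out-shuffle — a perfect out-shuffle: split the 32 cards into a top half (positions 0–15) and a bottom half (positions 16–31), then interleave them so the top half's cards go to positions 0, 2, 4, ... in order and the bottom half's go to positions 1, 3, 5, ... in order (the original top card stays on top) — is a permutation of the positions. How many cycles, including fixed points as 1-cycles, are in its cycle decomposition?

8

Trace each unvisited position around until it returns:
(0) (1 2 4 8 16) (3 6 12 24 17) (5 10 20 9 18) (7 14 28 25 19) (11 22 13 26 21) (15 30 29 27 23) (31)
8 cycles in total.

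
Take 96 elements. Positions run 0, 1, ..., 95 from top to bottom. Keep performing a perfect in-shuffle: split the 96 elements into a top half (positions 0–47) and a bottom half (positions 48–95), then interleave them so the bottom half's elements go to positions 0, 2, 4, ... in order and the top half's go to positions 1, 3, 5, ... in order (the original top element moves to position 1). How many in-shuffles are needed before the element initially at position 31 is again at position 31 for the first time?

48

Follow position 31 under repeated in-shuffles:
31 → 63 → 30 → 61 → 26 → 53 → 10 → 21 → ... → 31 (length 48)
It first returns after 48 in-shuffles.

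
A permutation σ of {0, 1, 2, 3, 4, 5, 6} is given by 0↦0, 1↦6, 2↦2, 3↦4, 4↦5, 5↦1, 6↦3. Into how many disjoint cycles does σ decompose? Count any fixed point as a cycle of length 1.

3

Cycle decomposition: (0) (1 6 3 4 5) (2).
3 cycles.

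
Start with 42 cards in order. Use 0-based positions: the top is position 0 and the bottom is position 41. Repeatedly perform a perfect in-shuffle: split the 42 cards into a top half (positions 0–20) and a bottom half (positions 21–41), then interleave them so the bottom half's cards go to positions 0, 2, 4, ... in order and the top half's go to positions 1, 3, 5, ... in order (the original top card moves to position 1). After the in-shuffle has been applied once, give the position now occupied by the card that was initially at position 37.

32

Track the card's position through each in-shuffle:
37 → 32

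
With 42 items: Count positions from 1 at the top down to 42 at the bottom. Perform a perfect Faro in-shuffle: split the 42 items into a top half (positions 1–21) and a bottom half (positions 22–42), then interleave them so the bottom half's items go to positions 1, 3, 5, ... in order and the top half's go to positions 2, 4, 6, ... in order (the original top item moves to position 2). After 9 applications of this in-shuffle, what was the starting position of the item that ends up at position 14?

Work backwards from position 14, undoing one in-shuffle at a time:
14 ← 7 ← 25 ← 34 ← 17 ← 30 ← 15 ← 29 ← 36 ← 18
So the item now at position 14 started at position 18.

18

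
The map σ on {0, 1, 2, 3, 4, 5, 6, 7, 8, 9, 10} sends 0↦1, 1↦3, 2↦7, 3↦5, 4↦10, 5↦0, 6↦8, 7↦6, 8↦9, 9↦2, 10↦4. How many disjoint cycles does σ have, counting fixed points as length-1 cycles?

Cycle decomposition: (0 1 3 5) (2 7 6 8 9) (4 10).
3 cycles.

3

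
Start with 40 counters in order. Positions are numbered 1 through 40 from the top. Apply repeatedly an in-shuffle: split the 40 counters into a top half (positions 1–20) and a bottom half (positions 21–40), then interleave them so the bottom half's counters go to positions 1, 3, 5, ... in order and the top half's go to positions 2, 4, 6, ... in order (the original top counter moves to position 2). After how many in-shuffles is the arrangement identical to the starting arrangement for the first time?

20

The in-shuffle permutes the 40 positions with cycle lengths [20, 20].
Every counter is home exactly when every cycle has completed a whole number of laps, i.e. after lcm(20) = 20 in-shuffles.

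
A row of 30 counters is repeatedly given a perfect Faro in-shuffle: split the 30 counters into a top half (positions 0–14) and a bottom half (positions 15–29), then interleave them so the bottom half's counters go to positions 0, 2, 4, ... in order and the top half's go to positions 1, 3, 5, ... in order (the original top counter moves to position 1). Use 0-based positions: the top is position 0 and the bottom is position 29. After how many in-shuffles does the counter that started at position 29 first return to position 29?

5

Follow position 29 under repeated in-shuffles:
29 → 28 → 26 → 22 → 14 → 29
It first returns after 5 in-shuffles.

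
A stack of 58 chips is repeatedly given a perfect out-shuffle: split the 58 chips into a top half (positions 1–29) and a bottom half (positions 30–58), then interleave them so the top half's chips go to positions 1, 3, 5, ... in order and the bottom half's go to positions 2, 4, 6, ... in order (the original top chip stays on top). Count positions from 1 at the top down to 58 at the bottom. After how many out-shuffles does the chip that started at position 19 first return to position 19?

Follow position 19 under repeated out-shuffles:
19 → 37 → 16 → 31 → 4 → 7 → 13 → 25 → 49 → 40 → 22 → 43 → 28 → 55 → 52 → 46 → 34 → 10 → 19
It first returns after 18 out-shuffles.

18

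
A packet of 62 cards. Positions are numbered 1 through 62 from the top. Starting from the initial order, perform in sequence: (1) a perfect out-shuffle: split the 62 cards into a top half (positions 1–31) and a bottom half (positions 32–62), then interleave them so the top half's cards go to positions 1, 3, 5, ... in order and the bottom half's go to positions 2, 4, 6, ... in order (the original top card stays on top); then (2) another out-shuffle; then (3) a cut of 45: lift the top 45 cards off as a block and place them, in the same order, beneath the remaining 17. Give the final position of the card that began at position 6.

38

Track the card from position 6 forward through each operation:
  after op 1 (out-shuffle): 6 → 11
  after op 2 (out-shuffle): 11 → 21
  after op 3 (cut 45): 21 → 38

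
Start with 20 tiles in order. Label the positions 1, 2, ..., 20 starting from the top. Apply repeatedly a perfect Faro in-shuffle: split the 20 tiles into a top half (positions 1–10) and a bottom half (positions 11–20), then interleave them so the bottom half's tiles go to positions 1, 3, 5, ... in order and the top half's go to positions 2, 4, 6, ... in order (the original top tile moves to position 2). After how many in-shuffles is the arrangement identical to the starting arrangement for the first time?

The in-shuffle permutes the 20 positions with cycle lengths [2, 3, 3, 6, 6].
Every tile is home exactly when every cycle has completed a whole number of laps, i.e. after lcm(2, 3, 6) = 6 in-shuffles.

6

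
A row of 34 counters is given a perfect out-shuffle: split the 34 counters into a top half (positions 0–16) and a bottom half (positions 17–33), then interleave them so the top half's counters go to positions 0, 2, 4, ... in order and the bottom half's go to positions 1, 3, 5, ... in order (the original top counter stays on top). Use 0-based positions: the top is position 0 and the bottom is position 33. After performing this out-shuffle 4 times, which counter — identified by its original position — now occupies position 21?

Work backwards from position 21, undoing one out-shuffle at a time:
21 ← 27 ← 30 ← 15 ← 24
So the counter now at position 21 started at position 24.

24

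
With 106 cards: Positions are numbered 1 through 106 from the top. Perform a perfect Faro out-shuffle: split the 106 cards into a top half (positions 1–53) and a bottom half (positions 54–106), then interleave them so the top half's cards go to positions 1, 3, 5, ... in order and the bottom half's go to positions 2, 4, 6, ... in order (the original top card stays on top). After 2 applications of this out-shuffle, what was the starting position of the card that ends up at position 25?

7

Work backwards from position 25, undoing one out-shuffle at a time:
25 ← 13 ← 7
So the card now at position 25 started at position 7.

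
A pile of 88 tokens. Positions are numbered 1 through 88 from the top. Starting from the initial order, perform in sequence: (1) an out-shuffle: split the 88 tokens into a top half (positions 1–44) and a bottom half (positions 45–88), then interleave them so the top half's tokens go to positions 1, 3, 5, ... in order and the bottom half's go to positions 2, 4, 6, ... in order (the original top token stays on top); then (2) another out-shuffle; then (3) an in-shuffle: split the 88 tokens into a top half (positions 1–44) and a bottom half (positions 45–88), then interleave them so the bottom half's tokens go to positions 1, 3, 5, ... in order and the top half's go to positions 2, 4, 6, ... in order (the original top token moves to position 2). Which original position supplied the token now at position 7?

78

Undo the operations in reverse order, starting from position 7:
  undo op 3 (in-shuffle, from bottom half): 7 ← 48
  undo op 2 (out-shuffle, from bottom half): 48 ← 68
  undo op 1 (out-shuffle, from bottom half): 68 ← 78
So the token at position 7 came from original position 78.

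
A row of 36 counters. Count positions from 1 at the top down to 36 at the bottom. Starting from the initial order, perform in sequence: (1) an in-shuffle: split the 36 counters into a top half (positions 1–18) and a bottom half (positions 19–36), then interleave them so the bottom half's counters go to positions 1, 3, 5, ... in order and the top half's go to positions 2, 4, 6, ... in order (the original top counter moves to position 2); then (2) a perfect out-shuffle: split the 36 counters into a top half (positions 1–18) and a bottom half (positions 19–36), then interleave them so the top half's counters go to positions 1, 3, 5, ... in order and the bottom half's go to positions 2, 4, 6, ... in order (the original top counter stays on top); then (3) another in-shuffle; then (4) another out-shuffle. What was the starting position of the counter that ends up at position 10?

Undo the operations in reverse order, starting from position 10:
  undo op 4 (out-shuffle, from bottom half): 10 ← 23
  undo op 3 (in-shuffle, from bottom half): 23 ← 30
  undo op 2 (out-shuffle, from bottom half): 30 ← 33
  undo op 1 (in-shuffle, from bottom half): 33 ← 35
So the counter at position 10 came from original position 35.

35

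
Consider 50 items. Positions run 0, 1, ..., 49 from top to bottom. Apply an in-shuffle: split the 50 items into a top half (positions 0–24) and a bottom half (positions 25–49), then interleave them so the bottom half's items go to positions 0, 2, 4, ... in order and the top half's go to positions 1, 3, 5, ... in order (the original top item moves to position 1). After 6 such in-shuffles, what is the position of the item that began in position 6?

Track the item's position through each in-shuffle:
6 → 13 → 27 → 4 → 9 → 19 → 39

39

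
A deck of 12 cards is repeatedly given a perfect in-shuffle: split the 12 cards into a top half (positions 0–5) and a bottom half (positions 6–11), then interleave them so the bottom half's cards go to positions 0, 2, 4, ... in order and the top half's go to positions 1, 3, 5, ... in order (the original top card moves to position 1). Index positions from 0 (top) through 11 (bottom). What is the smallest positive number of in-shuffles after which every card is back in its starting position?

The in-shuffle permutes the 12 positions with cycle lengths [12].
Every card is home exactly when every cycle has completed a whole number of laps, i.e. after lcm(12) = 12 in-shuffles.

12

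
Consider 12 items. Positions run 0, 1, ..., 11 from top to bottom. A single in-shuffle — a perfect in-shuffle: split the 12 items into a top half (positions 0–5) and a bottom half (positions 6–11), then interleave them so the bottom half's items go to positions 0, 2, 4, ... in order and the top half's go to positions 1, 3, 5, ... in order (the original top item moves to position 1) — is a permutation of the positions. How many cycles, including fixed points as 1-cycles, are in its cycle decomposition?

1

Trace each unvisited position around until it returns:
(0 1 3 7 2 5 ... len 12)
1 cycle in total.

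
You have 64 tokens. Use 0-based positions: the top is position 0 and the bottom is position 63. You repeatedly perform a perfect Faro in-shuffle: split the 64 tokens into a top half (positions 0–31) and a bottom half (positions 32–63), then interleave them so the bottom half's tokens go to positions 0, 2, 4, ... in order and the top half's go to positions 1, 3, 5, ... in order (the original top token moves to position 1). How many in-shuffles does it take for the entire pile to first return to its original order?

12

The in-shuffle permutes the 64 positions with cycle lengths [4, 12, 12, 12, 12, 12].
Every token is home exactly when every cycle has completed a whole number of laps, i.e. after lcm(4, 12) = 12 in-shuffles.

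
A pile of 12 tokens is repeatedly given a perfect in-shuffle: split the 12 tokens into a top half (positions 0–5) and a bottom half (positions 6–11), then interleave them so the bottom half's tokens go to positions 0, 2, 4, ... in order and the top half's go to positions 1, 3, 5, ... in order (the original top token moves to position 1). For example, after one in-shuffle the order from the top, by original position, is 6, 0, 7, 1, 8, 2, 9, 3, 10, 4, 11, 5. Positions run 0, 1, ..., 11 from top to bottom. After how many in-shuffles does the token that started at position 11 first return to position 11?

Follow position 11 under repeated in-shuffles:
11 → 10 → 8 → 4 → 9 → 6 → 0 → 1 → 3 → 7 → 2 → 5 → 11
It first returns after 12 in-shuffles.

12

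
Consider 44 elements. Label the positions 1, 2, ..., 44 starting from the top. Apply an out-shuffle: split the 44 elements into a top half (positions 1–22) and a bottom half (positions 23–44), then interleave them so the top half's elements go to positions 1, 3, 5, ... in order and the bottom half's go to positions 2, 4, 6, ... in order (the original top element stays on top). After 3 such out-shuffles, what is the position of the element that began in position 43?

36

Track the element's position through each out-shuffle:
43 → 42 → 40 → 36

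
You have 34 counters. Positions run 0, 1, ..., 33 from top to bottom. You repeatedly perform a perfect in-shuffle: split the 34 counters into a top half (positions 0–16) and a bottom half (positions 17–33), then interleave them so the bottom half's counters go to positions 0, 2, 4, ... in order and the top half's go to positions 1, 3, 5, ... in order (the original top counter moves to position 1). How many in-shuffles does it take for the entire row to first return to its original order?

The in-shuffle permutes the 34 positions with cycle lengths [3, 3, 4, 12, 12].
Every counter is home exactly when every cycle has completed a whole number of laps, i.e. after lcm(3, 4, 12) = 12 in-shuffles.

12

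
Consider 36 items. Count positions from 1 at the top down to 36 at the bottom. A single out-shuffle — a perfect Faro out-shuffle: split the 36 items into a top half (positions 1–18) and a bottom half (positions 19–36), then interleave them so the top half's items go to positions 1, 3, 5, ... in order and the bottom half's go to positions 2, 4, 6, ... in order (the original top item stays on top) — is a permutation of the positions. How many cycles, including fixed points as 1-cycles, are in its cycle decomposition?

7

Trace each unvisited position around until it returns:
(1) (2 3 5 9 17 33 ... len 12) (4 7 13 25 14 27 ... len 12) (6 11 21) (8 15 29 22) (16 31 26) (36)
7 cycles in total.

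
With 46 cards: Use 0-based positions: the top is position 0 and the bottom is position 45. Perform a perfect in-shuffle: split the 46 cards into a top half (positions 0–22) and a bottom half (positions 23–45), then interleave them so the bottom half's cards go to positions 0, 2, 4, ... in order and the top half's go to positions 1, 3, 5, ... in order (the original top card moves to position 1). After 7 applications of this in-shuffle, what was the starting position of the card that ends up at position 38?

Work backwards from position 38, undoing one in-shuffle at a time:
38 ← 42 ← 44 ← 45 ← 22 ← 34 ← 40 ← 43
So the card now at position 38 started at position 43.

43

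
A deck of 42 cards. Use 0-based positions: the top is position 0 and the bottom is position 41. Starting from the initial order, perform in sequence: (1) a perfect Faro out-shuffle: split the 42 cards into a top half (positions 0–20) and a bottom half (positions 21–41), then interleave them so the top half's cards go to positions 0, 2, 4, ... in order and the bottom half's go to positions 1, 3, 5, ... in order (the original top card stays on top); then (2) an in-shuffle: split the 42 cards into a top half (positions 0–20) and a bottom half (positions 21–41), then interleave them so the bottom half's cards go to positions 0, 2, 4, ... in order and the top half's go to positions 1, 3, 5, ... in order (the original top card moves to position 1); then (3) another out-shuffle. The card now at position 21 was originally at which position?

28

Undo the operations in reverse order, starting from position 21:
  undo op 3 (out-shuffle, from bottom half): 21 ← 31
  undo op 2 (in-shuffle, from top half): 31 ← 15
  undo op 1 (out-shuffle, from bottom half): 15 ← 28
So the card at position 21 came from original position 28.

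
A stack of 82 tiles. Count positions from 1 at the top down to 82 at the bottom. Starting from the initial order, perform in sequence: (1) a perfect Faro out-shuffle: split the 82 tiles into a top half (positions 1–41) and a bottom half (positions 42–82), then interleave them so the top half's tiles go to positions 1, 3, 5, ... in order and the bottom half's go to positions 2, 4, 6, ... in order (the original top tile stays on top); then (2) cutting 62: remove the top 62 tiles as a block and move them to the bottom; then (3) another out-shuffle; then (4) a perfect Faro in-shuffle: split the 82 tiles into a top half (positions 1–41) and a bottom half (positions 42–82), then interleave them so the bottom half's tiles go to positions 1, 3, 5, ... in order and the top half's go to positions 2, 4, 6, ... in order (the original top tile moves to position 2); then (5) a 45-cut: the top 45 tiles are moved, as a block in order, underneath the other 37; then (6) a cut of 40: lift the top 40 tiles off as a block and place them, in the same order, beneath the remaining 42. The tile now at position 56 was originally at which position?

49

Undo the operations in reverse order, starting from position 56:
  undo op 6 (cut 40): 56 ← 14
  undo op 5 (cut 45): 14 ← 59
  undo op 4 (in-shuffle, from bottom half): 59 ← 71
  undo op 3 (out-shuffle, from top half): 71 ← 36
  undo op 2 (cut 62): 36 ← 16
  undo op 1 (out-shuffle, from bottom half): 16 ← 49
So the tile at position 56 came from original position 49.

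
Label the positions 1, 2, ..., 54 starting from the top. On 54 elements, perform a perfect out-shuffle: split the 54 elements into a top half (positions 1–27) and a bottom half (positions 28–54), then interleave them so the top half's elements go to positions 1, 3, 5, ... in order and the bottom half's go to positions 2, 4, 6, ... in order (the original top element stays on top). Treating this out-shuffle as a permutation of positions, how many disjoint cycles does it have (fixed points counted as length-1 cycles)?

3

Trace each unvisited position around until it returns:
(1) (2 3 5 9 17 33 ... len 52) (54)
3 cycles in total.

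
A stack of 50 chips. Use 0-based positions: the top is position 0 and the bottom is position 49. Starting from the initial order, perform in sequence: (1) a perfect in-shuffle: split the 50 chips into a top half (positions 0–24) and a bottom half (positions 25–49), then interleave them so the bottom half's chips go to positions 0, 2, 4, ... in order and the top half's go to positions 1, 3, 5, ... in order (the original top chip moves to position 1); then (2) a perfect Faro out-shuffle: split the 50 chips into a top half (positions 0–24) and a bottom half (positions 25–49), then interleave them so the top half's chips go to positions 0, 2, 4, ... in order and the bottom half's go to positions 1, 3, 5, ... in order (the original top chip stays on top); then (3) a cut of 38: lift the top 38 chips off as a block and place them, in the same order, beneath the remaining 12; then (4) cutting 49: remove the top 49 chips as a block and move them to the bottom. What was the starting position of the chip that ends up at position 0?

21

Undo the operations in reverse order, starting from position 0:
  undo op 4 (cut 49): 0 ← 49
  undo op 3 (cut 38): 49 ← 37
  undo op 2 (out-shuffle, from bottom half): 37 ← 43
  undo op 1 (in-shuffle, from top half): 43 ← 21
So the chip at position 0 came from original position 21.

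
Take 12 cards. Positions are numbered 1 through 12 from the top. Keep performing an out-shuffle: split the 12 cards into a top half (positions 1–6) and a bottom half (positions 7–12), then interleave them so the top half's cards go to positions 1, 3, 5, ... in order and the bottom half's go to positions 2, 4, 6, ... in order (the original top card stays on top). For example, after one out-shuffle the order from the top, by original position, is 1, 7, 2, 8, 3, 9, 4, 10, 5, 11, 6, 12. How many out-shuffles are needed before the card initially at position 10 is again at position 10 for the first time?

Follow position 10 under repeated out-shuffles:
10 → 8 → 4 → 7 → 2 → 3 → 5 → 9 → 6 → 11 → 10
It first returns after 10 out-shuffles.

10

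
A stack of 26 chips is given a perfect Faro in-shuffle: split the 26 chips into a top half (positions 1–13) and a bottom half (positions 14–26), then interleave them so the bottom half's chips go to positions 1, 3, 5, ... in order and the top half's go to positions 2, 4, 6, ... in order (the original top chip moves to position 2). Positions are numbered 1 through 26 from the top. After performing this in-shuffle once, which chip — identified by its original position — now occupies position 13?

Work backwards from position 13, undoing one in-shuffle at a time:
13 ← 20
So the chip now at position 13 started at position 20.

20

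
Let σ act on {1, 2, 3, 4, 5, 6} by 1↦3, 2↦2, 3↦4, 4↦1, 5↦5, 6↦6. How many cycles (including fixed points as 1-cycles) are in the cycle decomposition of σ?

Cycle decomposition: (1 3 4) (2) (5) (6).
4 cycles.

4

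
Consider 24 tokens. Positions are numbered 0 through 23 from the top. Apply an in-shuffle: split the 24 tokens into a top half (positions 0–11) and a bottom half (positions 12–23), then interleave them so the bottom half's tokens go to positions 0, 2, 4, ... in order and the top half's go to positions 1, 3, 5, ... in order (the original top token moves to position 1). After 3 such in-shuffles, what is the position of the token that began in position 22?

Track the token's position through each in-shuffle:
22 → 20 → 16 → 8

8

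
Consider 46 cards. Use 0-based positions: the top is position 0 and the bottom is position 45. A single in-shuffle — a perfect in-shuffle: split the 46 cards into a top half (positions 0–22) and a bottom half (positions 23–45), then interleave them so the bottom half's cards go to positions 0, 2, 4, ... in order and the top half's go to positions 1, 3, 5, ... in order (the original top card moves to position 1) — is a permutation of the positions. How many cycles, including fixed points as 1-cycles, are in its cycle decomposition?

2

Trace each unvisited position around until it returns:
(0 1 3 7 15 31 ... len 23) (4 9 19 39 32 18 ... len 23)
2 cycles in total.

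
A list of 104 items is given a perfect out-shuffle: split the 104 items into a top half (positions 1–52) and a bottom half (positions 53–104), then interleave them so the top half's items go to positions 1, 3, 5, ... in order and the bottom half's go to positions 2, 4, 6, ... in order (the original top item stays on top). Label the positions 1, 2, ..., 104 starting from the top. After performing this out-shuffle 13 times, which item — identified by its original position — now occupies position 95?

Work backwards from position 95, undoing one out-shuffle at a time:
95 ← 48 ← 76 ← 90 ← 97 ← ... ← 72 (13 steps).
So the item now at position 95 started at position 72.

72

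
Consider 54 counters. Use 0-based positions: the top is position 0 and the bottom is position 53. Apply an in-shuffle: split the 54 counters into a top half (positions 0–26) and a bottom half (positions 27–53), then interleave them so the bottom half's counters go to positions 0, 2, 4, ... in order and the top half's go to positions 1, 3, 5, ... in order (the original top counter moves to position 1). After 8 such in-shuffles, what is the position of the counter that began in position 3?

33

Track the counter's position through each in-shuffle:
3 → 7 → 15 → 31 → 8 → 17 → 35 → 16 → 33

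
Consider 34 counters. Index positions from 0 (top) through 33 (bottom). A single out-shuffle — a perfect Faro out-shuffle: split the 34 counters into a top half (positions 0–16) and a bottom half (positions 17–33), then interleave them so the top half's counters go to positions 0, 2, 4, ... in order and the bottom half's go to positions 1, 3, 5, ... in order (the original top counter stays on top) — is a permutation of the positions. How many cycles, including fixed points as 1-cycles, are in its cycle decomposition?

6

Trace each unvisited position around until it returns:
(0) (1 2 4 8 16 32 31 29 25 17) (3 6 12 24 15 30 27 21 9 18) (5 10 20 7 14 28 23 13 26 19) (11 22) (33)
6 cycles in total.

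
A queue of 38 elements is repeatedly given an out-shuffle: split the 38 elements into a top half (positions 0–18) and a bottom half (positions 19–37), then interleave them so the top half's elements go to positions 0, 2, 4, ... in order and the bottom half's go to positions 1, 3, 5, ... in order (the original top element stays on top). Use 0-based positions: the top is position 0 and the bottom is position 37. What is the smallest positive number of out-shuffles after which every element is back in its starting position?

36

The out-shuffle permutes the 38 positions with cycle lengths [1, 1, 36].
Every element is home exactly when every cycle has completed a whole number of laps, i.e. after lcm(1, 36) = 36 out-shuffles.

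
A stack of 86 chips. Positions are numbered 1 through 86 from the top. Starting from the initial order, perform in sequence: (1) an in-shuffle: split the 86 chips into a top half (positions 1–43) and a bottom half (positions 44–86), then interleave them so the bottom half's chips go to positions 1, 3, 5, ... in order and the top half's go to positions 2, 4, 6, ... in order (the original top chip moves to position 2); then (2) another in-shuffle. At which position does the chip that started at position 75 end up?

Track the chip from position 75 forward through each operation:
  after op 1 (in-shuffle): 75 → 63
  after op 2 (in-shuffle): 63 → 39

39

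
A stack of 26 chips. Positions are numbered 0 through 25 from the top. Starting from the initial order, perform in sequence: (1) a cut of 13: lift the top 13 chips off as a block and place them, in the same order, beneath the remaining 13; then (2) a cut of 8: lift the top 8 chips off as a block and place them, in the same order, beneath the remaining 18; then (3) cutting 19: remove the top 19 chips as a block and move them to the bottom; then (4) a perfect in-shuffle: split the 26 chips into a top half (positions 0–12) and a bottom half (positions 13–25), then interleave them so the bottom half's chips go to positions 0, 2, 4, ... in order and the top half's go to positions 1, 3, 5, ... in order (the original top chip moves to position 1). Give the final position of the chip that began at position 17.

7

Track the chip from position 17 forward through each operation:
  after op 1 (cut 13): 17 → 4
  after op 2 (cut 8): 4 → 22
  after op 3 (cut 19): 22 → 3
  after op 4 (in-shuffle): 3 → 7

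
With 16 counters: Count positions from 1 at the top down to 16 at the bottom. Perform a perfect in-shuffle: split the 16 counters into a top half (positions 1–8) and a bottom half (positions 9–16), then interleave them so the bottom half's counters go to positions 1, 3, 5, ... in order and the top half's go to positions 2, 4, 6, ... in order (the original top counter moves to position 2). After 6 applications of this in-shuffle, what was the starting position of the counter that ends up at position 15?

9

Work backwards from position 15, undoing one in-shuffle at a time:
15 ← 16 ← 8 ← 4 ← 2 ← 1 ← 9
So the counter now at position 15 started at position 9.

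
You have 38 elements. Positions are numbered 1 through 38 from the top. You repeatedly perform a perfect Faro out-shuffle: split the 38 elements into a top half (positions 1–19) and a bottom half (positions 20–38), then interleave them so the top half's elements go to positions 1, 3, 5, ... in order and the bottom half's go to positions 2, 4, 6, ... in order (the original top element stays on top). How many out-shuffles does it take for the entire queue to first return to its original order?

36

The out-shuffle permutes the 38 positions with cycle lengths [1, 1, 36].
Every element is home exactly when every cycle has completed a whole number of laps, i.e. after lcm(1, 36) = 36 out-shuffles.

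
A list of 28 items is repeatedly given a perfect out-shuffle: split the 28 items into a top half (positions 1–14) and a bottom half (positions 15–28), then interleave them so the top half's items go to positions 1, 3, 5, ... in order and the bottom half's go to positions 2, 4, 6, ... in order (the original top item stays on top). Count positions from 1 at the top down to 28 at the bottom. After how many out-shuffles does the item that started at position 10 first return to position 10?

2

Follow position 10 under repeated out-shuffles:
10 → 19 → 10
It first returns after 2 out-shuffles.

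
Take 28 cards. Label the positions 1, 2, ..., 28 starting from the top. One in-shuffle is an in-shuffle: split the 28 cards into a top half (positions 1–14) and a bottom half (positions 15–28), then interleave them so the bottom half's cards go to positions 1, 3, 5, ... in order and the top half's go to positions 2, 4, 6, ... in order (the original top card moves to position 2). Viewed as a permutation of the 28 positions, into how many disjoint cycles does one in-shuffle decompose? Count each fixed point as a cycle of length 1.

1

Trace each unvisited position around until it returns:
(1 2 4 8 16 3 ... len 28)
1 cycle in total.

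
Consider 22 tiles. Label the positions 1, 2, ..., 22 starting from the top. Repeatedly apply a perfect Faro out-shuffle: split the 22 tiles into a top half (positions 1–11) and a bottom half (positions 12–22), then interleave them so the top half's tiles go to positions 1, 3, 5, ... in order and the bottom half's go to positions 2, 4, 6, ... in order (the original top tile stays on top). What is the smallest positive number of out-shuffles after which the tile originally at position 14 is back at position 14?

6

Follow position 14 under repeated out-shuffles:
14 → 6 → 11 → 21 → 20 → 18 → 14
It first returns after 6 out-shuffles.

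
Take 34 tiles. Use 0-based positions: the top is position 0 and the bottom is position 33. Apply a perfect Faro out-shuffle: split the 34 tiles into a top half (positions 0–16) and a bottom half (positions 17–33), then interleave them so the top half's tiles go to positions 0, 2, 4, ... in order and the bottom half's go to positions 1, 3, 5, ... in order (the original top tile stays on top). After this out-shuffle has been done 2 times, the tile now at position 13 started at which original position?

28

Work backwards from position 13, undoing one out-shuffle at a time:
13 ← 23 ← 28
So the tile now at position 13 started at position 28.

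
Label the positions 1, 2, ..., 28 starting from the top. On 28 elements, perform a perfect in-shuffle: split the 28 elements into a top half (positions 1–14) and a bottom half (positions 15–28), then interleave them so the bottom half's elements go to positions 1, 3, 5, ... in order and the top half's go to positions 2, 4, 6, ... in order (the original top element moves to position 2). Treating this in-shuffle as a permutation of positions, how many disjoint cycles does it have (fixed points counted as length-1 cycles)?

Trace each unvisited position around until it returns:
(1 2 4 8 16 3 ... len 28)
1 cycle in total.

1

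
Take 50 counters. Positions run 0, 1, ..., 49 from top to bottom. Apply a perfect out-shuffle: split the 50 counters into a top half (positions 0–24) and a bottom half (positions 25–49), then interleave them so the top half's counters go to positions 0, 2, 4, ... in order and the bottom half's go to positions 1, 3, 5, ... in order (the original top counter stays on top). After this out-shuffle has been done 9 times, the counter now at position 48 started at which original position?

20

Work backwards from position 48, undoing one out-shuffle at a time:
48 ← 24 ← 12 ← 6 ← 3 ← 26 ← 13 ← 31 ← 40 ← 20
So the counter now at position 48 started at position 20.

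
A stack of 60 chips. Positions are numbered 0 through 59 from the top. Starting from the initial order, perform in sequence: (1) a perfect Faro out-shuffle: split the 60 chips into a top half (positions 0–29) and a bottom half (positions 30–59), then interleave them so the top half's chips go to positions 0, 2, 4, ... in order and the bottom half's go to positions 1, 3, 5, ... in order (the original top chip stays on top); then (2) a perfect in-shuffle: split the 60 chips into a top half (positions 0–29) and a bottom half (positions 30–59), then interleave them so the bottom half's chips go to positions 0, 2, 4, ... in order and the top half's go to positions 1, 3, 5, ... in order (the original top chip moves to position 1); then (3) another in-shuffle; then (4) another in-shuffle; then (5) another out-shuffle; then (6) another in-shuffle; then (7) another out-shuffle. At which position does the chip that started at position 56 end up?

34

Track the chip from position 56 forward through each operation:
  after op 1 (out-shuffle): 56 → 53
  after op 2 (in-shuffle): 53 → 46
  after op 3 (in-shuffle): 46 → 32
  after op 4 (in-shuffle): 32 → 4
  after op 5 (out-shuffle): 4 → 8
  after op 6 (in-shuffle): 8 → 17
  after op 7 (out-shuffle): 17 → 34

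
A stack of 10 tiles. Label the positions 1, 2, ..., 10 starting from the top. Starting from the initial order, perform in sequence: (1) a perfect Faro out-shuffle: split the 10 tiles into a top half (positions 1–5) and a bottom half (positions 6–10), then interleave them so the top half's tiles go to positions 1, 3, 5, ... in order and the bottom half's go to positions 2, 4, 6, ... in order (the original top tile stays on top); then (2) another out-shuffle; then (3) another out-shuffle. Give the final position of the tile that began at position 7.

4

Track the tile from position 7 forward through each operation:
  after op 1 (out-shuffle): 7 → 4
  after op 2 (out-shuffle): 4 → 7
  after op 3 (out-shuffle): 7 → 4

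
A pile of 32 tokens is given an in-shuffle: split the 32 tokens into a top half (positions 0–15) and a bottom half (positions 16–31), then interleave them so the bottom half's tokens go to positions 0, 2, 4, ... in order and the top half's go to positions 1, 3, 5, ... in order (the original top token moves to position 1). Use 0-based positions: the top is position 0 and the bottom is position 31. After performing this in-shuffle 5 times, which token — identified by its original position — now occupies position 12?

Work backwards from position 12, undoing one in-shuffle at a time:
12 ← 22 ← 27 ← 13 ← 6 ← 19
So the token now at position 12 started at position 19.

19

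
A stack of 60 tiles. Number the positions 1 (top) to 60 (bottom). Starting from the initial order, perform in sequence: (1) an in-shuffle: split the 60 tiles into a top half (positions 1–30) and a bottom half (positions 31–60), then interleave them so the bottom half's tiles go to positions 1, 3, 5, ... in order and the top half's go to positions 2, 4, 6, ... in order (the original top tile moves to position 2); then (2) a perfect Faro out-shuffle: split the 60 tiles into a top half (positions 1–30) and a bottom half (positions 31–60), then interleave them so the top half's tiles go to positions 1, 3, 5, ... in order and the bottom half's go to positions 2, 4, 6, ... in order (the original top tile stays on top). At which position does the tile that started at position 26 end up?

44

Track the tile from position 26 forward through each operation:
  after op 1 (in-shuffle): 26 → 52
  after op 2 (out-shuffle): 52 → 44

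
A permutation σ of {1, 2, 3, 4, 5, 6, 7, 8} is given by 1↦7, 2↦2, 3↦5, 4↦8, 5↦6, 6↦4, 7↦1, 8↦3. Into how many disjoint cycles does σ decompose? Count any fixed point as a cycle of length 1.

Cycle decomposition: (1 7) (2) (3 5 6 4 8).
3 cycles.

3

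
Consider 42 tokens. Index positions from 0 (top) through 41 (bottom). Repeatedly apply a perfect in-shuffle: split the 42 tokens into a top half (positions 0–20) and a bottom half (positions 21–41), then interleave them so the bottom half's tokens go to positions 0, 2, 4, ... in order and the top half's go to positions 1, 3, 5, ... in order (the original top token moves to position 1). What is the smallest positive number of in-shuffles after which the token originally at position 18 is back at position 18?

Follow position 18 under repeated in-shuffles:
18 → 37 → 32 → 22 → 2 → 5 → 11 → 23 → 4 → 9 → 19 → 39 → 36 → 30 → 18
It first returns after 14 in-shuffles.

14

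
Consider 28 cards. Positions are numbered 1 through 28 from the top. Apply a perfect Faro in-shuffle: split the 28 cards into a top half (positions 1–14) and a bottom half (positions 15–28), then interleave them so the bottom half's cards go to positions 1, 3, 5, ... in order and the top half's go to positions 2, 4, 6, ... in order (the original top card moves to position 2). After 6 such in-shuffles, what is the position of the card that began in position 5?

Track the card's position through each in-shuffle:
5 → 10 → 20 → 11 → 22 → 15 → 1

1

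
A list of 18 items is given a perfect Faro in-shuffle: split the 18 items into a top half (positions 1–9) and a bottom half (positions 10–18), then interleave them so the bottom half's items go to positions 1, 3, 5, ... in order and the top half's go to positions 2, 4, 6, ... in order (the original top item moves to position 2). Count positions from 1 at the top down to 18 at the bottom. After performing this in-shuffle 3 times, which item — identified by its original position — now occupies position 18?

7

Work backwards from position 18, undoing one in-shuffle at a time:
18 ← 9 ← 14 ← 7
So the item now at position 18 started at position 7.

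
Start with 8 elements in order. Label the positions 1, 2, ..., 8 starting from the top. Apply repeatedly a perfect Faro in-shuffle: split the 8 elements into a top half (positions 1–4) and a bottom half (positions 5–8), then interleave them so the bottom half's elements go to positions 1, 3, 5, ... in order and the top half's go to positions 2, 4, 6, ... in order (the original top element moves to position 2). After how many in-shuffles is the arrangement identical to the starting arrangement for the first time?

6

The in-shuffle permutes the 8 positions with cycle lengths [2, 6].
Every element is home exactly when every cycle has completed a whole number of laps, i.e. after lcm(2, 6) = 6 in-shuffles.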